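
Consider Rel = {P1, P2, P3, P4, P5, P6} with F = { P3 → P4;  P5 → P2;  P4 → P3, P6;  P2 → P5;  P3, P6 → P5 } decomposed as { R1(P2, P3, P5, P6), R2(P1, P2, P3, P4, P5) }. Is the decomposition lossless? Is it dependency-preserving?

Lossless test: (P2, P3, P5)⁺ = {P2, P3, P4, P5, P6}, which contains all of one fragment — lossless.
Dependency preservation: P4 → P3, P6 is not contained in any single fragment, but the restricted closure of its left-hand side across the fragments still reaches the right-hand side; the remaining FDs each lie inside some fragment. All dependencies are preserved.

lossless and dependency-preserving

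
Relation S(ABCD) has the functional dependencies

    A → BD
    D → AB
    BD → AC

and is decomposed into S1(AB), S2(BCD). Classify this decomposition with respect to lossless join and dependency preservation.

lossy and not dependency-preserving

Lossless test: (B)⁺ = {B}, which is a superkey of neither fragment — lossy.
Dependency preservation: the restricted closure of {A} across the fragments never reaches {BD}, so A → BD cannot be enforced without a join — not preserved.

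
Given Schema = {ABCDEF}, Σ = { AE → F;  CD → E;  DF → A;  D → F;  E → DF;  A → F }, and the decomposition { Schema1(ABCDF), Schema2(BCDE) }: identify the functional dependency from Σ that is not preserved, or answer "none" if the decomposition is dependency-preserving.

AE → F: restricted closure across fragments reaches F.
CD → E lies within Schema2.
DF → A lies within Schema1.
D → F lies within Schema1.
E → DF: restricted closure across fragments reaches DF.
A → F lies within Schema1.
Every dependency is enforceable on the fragments, so the decomposition is dependency-preserving.

none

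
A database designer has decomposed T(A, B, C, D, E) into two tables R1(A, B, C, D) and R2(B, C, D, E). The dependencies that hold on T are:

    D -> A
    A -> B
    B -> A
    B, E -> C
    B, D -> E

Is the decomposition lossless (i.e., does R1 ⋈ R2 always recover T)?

Yes

Common attributes: R1 ∩ R2 = {B, C, D}.
Closure of {B, C, D}: D → A applies, adding A; B, D → E applies, adding E. So (B, C, D)⁺ = {A, B, C, D, E}.
This closure contains every attribute of R1, so R1 ∩ R2 → R1. The join is lossless.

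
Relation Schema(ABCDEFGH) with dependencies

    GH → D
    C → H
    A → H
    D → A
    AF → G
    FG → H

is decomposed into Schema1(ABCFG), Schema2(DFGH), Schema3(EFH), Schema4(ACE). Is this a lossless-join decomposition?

No

Chase test. Columns are ABCDEFGH; row i has aⱼ where attribute j ∈ Schemai, else bᵢⱼ.
Initial tableau (one row per fragment):
  row 1: a1 a2 a3 b14 b15 a6 a7 b18
  row 2: b21 b22 b23 a4 b25 a6 a7 a8
  row 3: b31 b32 b33 b34 a5 a6 b37 a8
  row 4: a1 b42 a3 b44 a5 b46 b47 b48
Rows 1 and 4 agree on C; apply C→H and equate their H entries.
Rows 1 and 2 agree on FG; apply FG→H and equate their H entries.
Rows 1 and 2 agree on GH; apply GH→D and equate their D entries.
Rows 1 and 2 agree on D; apply D→A and equate their A entries.
No row becomes fully distinguished — the join is lossy.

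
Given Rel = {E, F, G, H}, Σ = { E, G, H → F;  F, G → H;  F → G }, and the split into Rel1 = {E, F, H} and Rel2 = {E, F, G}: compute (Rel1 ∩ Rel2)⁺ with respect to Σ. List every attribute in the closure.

Rel1 ∩ Rel2 = {E, F}.
F → G applies, adding G
F, G → H applies, adding H
Closure: {E, F, G, H}.

E, F, G, H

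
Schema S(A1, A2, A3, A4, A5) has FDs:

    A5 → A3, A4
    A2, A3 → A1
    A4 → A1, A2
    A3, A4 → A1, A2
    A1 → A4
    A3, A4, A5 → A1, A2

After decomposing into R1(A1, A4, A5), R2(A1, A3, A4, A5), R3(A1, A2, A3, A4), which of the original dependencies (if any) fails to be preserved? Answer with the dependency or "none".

A5 → A3, A4 lies within R2.
A2, A3 → A1 lies within R3.
A4 → A1, A2 lies within R3.
A3, A4 → A1, A2 lies within R3.
A1 → A4 lies within R1.
A3, A4, A5 → A1, A2: restricted closure across fragments reaches A1, A2.
Every dependency is enforceable on the fragments, so the decomposition is dependency-preserving.

none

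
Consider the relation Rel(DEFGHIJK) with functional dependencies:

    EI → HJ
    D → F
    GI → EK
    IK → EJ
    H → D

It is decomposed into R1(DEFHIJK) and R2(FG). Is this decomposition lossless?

Common attributes: R1 ∩ R2 = {F}.
No dependency enlarges {F}, so (F)⁺ = {F}.
The closure contains neither all of R1 = {DEFHIJK} nor all of R2 = {FG}, so the common attributes are not a superkey of either fragment. The join is lossy.

No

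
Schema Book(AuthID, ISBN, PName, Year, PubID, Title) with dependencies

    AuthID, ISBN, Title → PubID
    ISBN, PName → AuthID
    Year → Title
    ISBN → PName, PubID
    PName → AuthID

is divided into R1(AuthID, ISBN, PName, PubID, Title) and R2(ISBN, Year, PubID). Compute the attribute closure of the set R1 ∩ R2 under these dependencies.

AuthID, ISBN, PName, PubID

R1 ∩ R2 = {ISBN, PubID}.
ISBN → PName, PubID applies, adding PName
PName → AuthID applies, adding AuthID
Closure: {AuthID, ISBN, PName, PubID}.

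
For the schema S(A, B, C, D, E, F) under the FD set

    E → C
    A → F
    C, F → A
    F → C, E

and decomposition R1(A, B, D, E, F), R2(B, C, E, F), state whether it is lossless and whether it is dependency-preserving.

Lossless test: (B, E, F)⁺ = {A, B, C, E, F}, which contains all of one fragment — lossless.
Dependency preservation: C, F → A is not contained in any single fragment, but the restricted closure of its left-hand side across the fragments still reaches the right-hand side; the remaining FDs each lie inside some fragment. All dependencies are preserved.

lossless and dependency-preserving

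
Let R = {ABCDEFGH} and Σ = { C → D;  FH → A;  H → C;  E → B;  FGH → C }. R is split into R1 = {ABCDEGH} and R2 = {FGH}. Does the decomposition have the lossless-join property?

Common attributes: R1 ∩ R2 = {GH}.
Closure of {GH}: H → C applies, adding C; C → D applies, adding D. So (GH)⁺ = {CDGH}.
The closure contains neither all of R1 = {ABCDEGH} nor all of R2 = {FGH}, so the common attributes are not a superkey of either fragment. The join is lossy.

No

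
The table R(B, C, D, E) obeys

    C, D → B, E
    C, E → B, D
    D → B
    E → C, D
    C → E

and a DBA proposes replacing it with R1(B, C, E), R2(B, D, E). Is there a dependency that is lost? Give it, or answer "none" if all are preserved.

C, D → B, E: restricted closure across fragments reaches B, E.
C, E → B, D: restricted closure across fragments reaches B, D.
D → B lies within R2.
E → C, D: restricted closure across fragments reaches C, D.
C → E lies within R1.
Every dependency is enforceable on the fragments, so the decomposition is dependency-preserving.

none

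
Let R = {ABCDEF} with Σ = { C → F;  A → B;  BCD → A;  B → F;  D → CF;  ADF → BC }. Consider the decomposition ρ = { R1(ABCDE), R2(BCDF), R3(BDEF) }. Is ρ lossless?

Yes

Chase test. Columns are ABCDEF; row i has aⱼ where attribute j ∈ Ri, else bᵢⱼ.
Initial tableau (one row per fragment):
  row 1: a1 a2 a3 a4 a5 b16
  row 2: b21 a2 a3 a4 b25 a6
  row 3: b31 a2 b33 a4 a5 a6
Rows 1 and 2 agree on C; apply C→F and equate their F entries.
Rows 1 and 2 agree on BCD; apply BCD→A and equate their A entries.
Rows 1 and 3 agree on D; apply D→CF and equate their CF entries.
Rows 1 and 3 agree on BCD; apply BCD→A and equate their A entries.
Row 1 is now all distinguished symbols — the join is lossless.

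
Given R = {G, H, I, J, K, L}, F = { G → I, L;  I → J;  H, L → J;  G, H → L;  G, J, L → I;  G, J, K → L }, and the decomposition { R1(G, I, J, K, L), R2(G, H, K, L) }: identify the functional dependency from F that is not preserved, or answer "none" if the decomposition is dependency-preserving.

Check H, L → J: no single fragment contains all of {H, J, L}, and the restricted closure of {H, L} across the fragments never reaches {J}.
G → I, L is preserved.
I → J is preserved.
G, H → L is preserved.
G, J, L → I is preserved.
G, J, K → L is preserved.

H, L → J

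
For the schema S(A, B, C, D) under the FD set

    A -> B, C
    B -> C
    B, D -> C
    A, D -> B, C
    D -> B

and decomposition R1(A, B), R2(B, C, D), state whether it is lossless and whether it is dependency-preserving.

lossy but dependency-preserving

Lossless test: (B)⁺ = {B, C}, which is a superkey of neither fragment — lossy.
Dependency preservation: A → B, C; A, D → B, C are not contained in any single fragment, but the restricted closure of each left-hand side across the fragments still reaches the right-hand side; the remaining FDs each lie inside some fragment. All dependencies are preserved.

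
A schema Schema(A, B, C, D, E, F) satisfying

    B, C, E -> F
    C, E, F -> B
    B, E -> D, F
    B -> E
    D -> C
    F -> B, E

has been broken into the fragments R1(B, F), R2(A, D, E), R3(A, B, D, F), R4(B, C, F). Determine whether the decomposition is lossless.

Chase test. Columns are A, B, C, D, E, F; row i has aⱼ where attribute j ∈ Ri, else bᵢⱼ.
Initial tableau (one row per fragment):
  row 1: b11 a2 b13 b14 b15 a6
  row 2: a1 b22 b23 a4 a5 b26
  row 3: a1 a2 b33 a4 b35 a6
  row 4: b41 a2 a3 b44 b45 a6
Rows 1 and 3 agree on B; apply B→E and equate their E entries.
Rows 1 and 4 agree on B; apply B→E and equate their E entries.
Rows 2 and 3 agree on D; apply D→C and equate their C entries.
Rows 1 and 3 agree on B, E; apply B, E→D, F and equate their D, F entries.
Rows 1 and 4 agree on B, E; apply B, E→D, F and equate their D, F entries.
Rows 1 and 2 agree on D; apply D→C and equate their C entries.
Rows 1 and 4 agree on D; apply D→C and equate their C entries.
No row becomes fully distinguished — the join is lossy.

No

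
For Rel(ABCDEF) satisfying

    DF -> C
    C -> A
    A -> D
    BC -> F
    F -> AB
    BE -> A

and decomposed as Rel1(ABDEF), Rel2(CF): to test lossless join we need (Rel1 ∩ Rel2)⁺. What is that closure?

ABCDF

Rel1 ∩ Rel2 = {F}.
F → AB applies, adding AB
A → D applies, adding D
DF → C applies, adding C
Closure: {ABCDF}.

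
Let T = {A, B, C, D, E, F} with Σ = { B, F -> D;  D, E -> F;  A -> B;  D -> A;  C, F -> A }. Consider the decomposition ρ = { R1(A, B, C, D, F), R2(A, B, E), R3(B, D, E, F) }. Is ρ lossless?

Chase test. Columns are A, B, C, D, E, F; row i has aⱼ where attribute j ∈ Ri, else bᵢⱼ.
Initial tableau (one row per fragment):
  row 1: a1 a2 a3 a4 b15 a6
  row 2: a1 a2 b23 b24 a5 b26
  row 3: b31 a2 b33 a4 a5 a6
Rows 1 and 3 agree on D; apply D→A and equate their A entries.
No row becomes fully distinguished — the join is lossy.

No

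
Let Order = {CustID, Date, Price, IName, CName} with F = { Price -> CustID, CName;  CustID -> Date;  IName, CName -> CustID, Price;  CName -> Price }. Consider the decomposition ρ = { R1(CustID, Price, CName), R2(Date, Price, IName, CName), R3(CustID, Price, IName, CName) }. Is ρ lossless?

Chase test. Columns are CustID, Date, Price, IName, CName; row i has aⱼ where attribute j ∈ Ri, else bᵢⱼ.
Initial tableau (one row per fragment):
  row 1: a1 b12 a3 b14 a5
  row 2: b21 a2 a3 a4 a5
  row 3: a1 b32 a3 a4 a5
Rows 1 and 2 agree on Price; apply Price→CustID, CName and equate their CustID, CName entries.
Rows 1 and 2 agree on CustID; apply CustID→Date and equate their Date entries.
Rows 1 and 3 agree on CustID; apply CustID→Date and equate their Date entries.
Row 2 is now all distinguished symbols — the join is lossless.

Yes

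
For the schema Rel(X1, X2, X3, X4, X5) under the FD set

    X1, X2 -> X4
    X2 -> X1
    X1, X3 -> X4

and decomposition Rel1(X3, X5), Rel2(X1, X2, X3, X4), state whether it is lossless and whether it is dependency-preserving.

Lossless test: (X3)⁺ = {X3}, which is a superkey of neither fragment — lossy.
Dependency preservation: every FD's attributes lie within a single fragment, so each can be enforced locally — preserved.

lossy but dependency-preserving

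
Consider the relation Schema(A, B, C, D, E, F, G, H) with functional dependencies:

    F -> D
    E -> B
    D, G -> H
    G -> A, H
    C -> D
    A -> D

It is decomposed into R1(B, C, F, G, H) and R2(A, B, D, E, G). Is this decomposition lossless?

No

Common attributes: R1 ∩ R2 = {B, G}.
Closure of {B, G}: G → A, H applies, adding A, H; A → D applies, adding D. So (B, G)⁺ = {A, B, D, G, H}.
The closure contains neither all of R1 = {B, C, F, G, H} nor all of R2 = {A, B, D, E, G}, so the common attributes are not a superkey of either fragment. The join is lossy.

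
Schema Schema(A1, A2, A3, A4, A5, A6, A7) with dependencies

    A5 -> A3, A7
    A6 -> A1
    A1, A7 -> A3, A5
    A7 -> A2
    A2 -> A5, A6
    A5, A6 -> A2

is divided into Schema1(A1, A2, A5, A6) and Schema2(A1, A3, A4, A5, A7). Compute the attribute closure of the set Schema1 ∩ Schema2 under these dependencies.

A1, A2, A3, A5, A6, A7

Schema1 ∩ Schema2 = {A1, A5}.
A5 → A3, A7 applies, adding A3, A7
A7 → A2 applies, adding A2
A2 → A5, A6 applies, adding A6
Closure: {A1, A2, A3, A5, A6, A7}.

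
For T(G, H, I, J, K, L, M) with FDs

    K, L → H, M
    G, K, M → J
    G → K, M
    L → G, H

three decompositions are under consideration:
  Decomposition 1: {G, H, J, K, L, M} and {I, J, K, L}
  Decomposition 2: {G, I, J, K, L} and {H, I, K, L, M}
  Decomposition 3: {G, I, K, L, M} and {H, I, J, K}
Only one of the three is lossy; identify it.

Decomposition 3

Decomposition 1: common = {J, K, L}, closure = {G, H, J, K, L, M} → lossless.
Decomposition 2: common = {I, K, L}, closure = {G, H, I, J, K, L, M} → lossless.
Decomposition 3: common = {I, K}, closure = {I, K} → lossy.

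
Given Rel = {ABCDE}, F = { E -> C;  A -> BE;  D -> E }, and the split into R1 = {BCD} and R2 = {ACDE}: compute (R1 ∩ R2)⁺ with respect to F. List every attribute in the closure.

R1 ∩ R2 = {CD}.
D → E applies, adding E
Closure: {CDE}.

CDE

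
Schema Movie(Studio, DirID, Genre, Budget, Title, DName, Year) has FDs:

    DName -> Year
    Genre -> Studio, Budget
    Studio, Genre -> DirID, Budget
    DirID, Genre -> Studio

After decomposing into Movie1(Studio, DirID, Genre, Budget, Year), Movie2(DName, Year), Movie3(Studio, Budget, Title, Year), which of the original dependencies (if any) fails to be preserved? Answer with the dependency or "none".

DName → Year lies within Movie2.
Genre → Studio, Budget lies within Movie1.
Studio, Genre → DirID, Budget lies within Movie1.
DirID, Genre → Studio lies within Movie1.
Every dependency is enforceable on the fragments, so the decomposition is dependency-preserving.

none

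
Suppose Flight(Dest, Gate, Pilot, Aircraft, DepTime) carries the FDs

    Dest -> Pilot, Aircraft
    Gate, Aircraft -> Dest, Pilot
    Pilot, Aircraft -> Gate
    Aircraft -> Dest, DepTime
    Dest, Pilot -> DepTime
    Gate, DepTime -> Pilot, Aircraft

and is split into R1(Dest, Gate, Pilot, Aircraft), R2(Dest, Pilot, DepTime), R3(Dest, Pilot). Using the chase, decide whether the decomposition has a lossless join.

Chase test. Columns are Dest, Gate, Pilot, Aircraft, DepTime; row i has aⱼ where attribute j ∈ Ri, else bᵢⱼ.
Initial tableau (one row per fragment):
  row 1: a1 a2 a3 a4 b15
  row 2: a1 b22 a3 b24 a5
  row 3: a1 b32 a3 b34 b35
Rows 1 and 2 agree on Dest; apply Dest→Pilot, Aircraft and equate their Pilot, Aircraft entries.
Rows 1 and 3 agree on Dest; apply Dest→Pilot, Aircraft and equate their Pilot, Aircraft entries.
Rows 1 and 2 agree on Pilot, Aircraft; apply Pilot, Aircraft→Gate and equate their Gate entries.
Rows 1 and 3 agree on Pilot, Aircraft; apply Pilot, Aircraft→Gate and equate their Gate entries.
Rows 1 and 2 agree on Aircraft; apply Aircraft→Dest, DepTime and equate their Dest, DepTime entries.
Rows 1 and 3 agree on Aircraft; apply Aircraft→Dest, DepTime and equate their Dest, DepTime entries.
Row 1 is now all distinguished symbols — the join is lossless.

Yes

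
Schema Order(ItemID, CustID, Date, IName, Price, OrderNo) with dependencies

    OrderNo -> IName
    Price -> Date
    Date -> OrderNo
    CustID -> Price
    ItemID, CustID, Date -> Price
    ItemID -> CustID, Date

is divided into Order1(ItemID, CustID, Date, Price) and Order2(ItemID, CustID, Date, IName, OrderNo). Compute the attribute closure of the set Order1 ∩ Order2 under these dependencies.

ItemID, CustID, Date, IName, Price, OrderNo

Order1 ∩ Order2 = {ItemID, CustID, Date}.
Date → OrderNo applies, adding OrderNo
CustID → Price applies, adding Price
OrderNo → IName applies, adding IName
Closure: {ItemID, CustID, Date, IName, Price, OrderNo}.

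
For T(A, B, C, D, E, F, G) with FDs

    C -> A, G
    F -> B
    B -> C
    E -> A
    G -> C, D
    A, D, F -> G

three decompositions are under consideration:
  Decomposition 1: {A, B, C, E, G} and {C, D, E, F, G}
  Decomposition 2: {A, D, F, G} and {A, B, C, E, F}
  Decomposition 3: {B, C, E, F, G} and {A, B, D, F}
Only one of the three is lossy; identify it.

Decomposition 1: common = {C, E, G}, closure = {A, C, D, E, G} → lossy.
Decomposition 2: common = {A, F}, closure = {A, B, C, D, F, G} → lossless.
Decomposition 3: common = {B, F}, closure = {A, B, C, D, F, G} → lossless.

Decomposition 1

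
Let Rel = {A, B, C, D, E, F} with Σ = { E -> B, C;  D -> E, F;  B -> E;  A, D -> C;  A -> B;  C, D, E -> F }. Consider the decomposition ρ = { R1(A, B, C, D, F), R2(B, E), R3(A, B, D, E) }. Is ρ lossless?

Chase test. Columns are A, B, C, D, E, F; row i has aⱼ where attribute j ∈ Ri, else bᵢⱼ.
Initial tableau (one row per fragment):
  row 1: a1 a2 a3 a4 b15 a6
  row 2: b21 a2 b23 b24 a5 b26
  row 3: a1 a2 b33 a4 a5 b36
Rows 2 and 3 agree on E; apply E→B, C and equate their B, C entries.
Rows 1 and 3 agree on D; apply D→E, F and equate their E, F entries.
Rows 1 and 3 agree on A, D; apply A, D→C and equate their C entries.
Row 1 is now all distinguished symbols — the join is lossless.

Yes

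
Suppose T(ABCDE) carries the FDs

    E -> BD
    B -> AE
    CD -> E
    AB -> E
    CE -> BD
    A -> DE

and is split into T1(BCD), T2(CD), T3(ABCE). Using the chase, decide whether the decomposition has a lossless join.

Chase test. Columns are ABCDE; row i has aⱼ where attribute j ∈ Ti, else bᵢⱼ.
Initial tableau (one row per fragment):
  row 1: b11 a2 a3 a4 b15
  row 2: b21 b22 a3 a4 b25
  row 3: a1 a2 a3 b34 a5
Rows 1 and 3 agree on B; apply B→AE and equate their AE entries.
Rows 1 and 2 agree on CD; apply CD→E and equate their E entries.
Rows 1 and 2 agree on CE; apply CE→BD and equate their BD entries.
Rows 1 and 3 agree on CE; apply CE→BD and equate their BD entries.
Rows 1 and 2 agree on B; apply B→AE and equate their AE entries.
Row 1 is now all distinguished symbols — the join is lossless.

Yes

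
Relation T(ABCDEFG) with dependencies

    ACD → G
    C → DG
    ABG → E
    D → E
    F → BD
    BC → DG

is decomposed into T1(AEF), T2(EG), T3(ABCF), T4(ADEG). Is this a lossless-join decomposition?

No

Chase test. Columns are ABCDEFG; row i has aⱼ where attribute j ∈ Ti, else bᵢⱼ.
Initial tableau (one row per fragment):
  row 1: a1 b12 b13 b14 a5 a6 b17
  row 2: b21 b22 b23 b24 a5 b26 a7
  row 3: a1 a2 a3 b34 b35 a6 b37
  row 4: a1 b42 b43 a4 a5 b46 a7
Rows 1 and 3 agree on F; apply F→BD and equate their BD entries.
Rows 1 and 3 agree on D; apply D→E and equate their E entries.
No row becomes fully distinguished — the join is lossy.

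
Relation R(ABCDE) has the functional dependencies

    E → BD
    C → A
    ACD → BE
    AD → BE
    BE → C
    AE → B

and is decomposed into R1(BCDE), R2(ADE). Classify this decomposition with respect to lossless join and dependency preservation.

lossless but not dependency-preserving

Lossless test: (DE)⁺ = {ABCDE}, which contains all of one fragment — lossless.
Dependency preservation: the restricted closure of {C} across the fragments never reaches {A}, so C → A cannot be enforced without a join — not preserved.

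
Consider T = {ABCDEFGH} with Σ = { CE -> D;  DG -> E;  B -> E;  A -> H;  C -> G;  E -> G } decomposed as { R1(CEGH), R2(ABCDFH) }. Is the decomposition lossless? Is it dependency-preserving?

Lossless test: (CH)⁺ = {CGH}, which is a superkey of neither fragment — lossy.
Dependency preservation: the restricted closure of {CE} across the fragments never reaches {D}, so CE → D cannot be enforced without a join — not preserved.

lossy and not dependency-preserving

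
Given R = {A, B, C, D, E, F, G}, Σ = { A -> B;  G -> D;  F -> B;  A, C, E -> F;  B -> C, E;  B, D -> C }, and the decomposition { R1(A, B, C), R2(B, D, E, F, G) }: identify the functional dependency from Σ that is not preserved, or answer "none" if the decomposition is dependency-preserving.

A, C, E -> F

Check A, C, E → F: no single fragment contains all of {A, C, E, F}, and the restricted closure of {A, C, E} across the fragments never reaches {F}.
A → B is preserved.
G → D is preserved.
F → B is preserved.
B → C, E is preserved.
B, D → C is preserved.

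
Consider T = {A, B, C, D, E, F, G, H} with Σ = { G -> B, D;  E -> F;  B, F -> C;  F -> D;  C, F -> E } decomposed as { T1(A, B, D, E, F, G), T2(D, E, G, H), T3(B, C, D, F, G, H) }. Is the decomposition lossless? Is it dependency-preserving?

Lossless test (chase): Rows 1 and 2 agree on G; apply G→B, D and equate their B, D entries. Rows 1 and 2 agree on E; apply E→F and equate their F entries. Rows 1 and 2 agree on B, F; apply B, F→C and equate their C entries. Rows 1 and 3 agree on B, F; apply B, F→C and equate their C entries. Rows 1 and 3 agree on C, F; apply C, F→E and equate their E entries. No row becomes fully distinguished — the join is lossy.
Dependency preservation: the restricted closure of {C, F} across the fragments never reaches {E}, so C, F → E cannot be enforced without a join — not preserved.

lossy and not dependency-preserving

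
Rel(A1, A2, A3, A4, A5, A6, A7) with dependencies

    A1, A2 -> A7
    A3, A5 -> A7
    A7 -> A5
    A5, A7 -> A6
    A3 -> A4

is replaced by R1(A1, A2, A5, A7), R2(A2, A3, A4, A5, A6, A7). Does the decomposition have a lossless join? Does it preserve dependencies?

lossy but dependency-preserving

Lossless test: (A2, A5, A7)⁺ = {A2, A5, A6, A7}, which is a superkey of neither fragment — lossy.
Dependency preservation: every FD's attributes lie within a single fragment, so each can be enforced locally — preserved.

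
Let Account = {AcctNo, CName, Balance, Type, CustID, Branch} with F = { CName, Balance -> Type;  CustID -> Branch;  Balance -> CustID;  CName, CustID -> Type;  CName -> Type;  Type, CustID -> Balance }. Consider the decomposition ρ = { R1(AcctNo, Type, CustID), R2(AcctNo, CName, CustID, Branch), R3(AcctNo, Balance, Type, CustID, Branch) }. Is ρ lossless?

No

Chase test. Columns are AcctNo, CName, Balance, Type, CustID, Branch; row i has aⱼ where attribute j ∈ Ri, else bᵢⱼ.
Initial tableau (one row per fragment):
  row 1: a1 b12 b13 a4 a5 b16
  row 2: a1 a2 b23 b24 a5 a6
  row 3: a1 b32 a3 a4 a5 a6
Rows 1 and 2 agree on CustID; apply CustID→Branch and equate their Branch entries.
Rows 1 and 3 agree on Type, CustID; apply Type, CustID→Balance and equate their Balance entries.
No row becomes fully distinguished — the join is lossy.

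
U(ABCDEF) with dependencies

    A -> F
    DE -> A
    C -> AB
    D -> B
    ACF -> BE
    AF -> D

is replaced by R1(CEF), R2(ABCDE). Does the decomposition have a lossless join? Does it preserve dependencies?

Lossless test: (CE)⁺ = {ABCDEF}, which contains all of one fragment — lossless.
Dependency preservation: the restricted closure of {A} across the fragments never reaches {F}, so A → F cannot be enforced without a join — not preserved.

lossless but not dependency-preserving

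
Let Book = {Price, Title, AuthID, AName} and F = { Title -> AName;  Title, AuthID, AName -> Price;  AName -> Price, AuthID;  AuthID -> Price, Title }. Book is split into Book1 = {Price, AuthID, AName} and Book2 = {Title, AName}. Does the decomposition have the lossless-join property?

Common attributes: Book1 ∩ Book2 = {AName}.
Closure of {AName}: AName → Price, AuthID applies, adding Price, AuthID; AuthID → Price, Title applies, adding Title. So (AName)⁺ = {Price, Title, AuthID, AName}.
This closure contains every attribute of Book1, so Book1 ∩ Book2 → Book1. The join is lossless.

Yes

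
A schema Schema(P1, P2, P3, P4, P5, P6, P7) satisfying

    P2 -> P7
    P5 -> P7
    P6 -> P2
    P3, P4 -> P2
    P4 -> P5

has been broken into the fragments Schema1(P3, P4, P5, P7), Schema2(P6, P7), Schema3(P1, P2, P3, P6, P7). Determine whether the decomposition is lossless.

Chase test. Columns are P1, P2, P3, P4, P5, P6, P7; row i has aⱼ where attribute j ∈ Schemai, else bᵢⱼ.
Initial tableau (one row per fragment):
  row 1: b11 b12 a3 a4 a5 b16 a7
  row 2: b21 b22 b23 b24 b25 a6 a7
  row 3: a1 a2 a3 b34 b35 a6 a7
Rows 2 and 3 agree on P6; apply P6→P2 and equate their P2 entries.
No row becomes fully distinguished — the join is lossy.

No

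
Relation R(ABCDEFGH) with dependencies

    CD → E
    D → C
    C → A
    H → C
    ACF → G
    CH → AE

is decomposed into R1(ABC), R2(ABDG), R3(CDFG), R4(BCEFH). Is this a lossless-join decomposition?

No

Chase test. Columns are ABCDEFGH; row i has aⱼ where attribute j ∈ Ri, else bᵢⱼ.
Initial tableau (one row per fragment):
  row 1: a1 a2 a3 b14 b15 b16 b17 b18
  row 2: a1 a2 b23 a4 b25 b26 a7 b28
  row 3: b31 b32 a3 a4 b35 a6 a7 b38
  row 4: b41 a2 a3 b44 a5 a6 b47 a8
Rows 2 and 3 agree on D; apply D→C and equate their C entries.
Rows 1 and 3 agree on C; apply C→A and equate their A entries.
Rows 1 and 4 agree on C; apply C→A and equate their A entries.
Rows 3 and 4 agree on ACF; apply ACF→G and equate their G entries.
Rows 2 and 3 agree on CD; apply CD→E and equate their E entries.
No row becomes fully distinguished — the join is lossy.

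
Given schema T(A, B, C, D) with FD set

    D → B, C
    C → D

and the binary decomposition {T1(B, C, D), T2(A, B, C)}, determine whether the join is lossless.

Common attributes: T1 ∩ T2 = {B, C}.
Closure of {B, C}: C → D applies, adding D. So (B, C)⁺ = {B, C, D}.
This closure contains every attribute of T1, so T1 ∩ T2 → T1. The join is lossless.

Yes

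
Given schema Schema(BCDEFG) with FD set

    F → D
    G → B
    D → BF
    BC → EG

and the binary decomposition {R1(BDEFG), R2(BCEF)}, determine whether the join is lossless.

Common attributes: R1 ∩ R2 = {BEF}.
Closure of {BEF}: F → D applies, adding D. So (BEF)⁺ = {BDEF}.
The closure contains neither all of R1 = {BDEFG} nor all of R2 = {BCEF}, so the common attributes are not a superkey of either fragment. The join is lossy.

No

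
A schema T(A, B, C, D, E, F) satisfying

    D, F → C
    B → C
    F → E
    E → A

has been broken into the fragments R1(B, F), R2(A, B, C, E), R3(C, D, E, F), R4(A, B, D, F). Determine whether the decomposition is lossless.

Chase test. Columns are A, B, C, D, E, F; row i has aⱼ where attribute j ∈ Ri, else bᵢⱼ.
Initial tableau (one row per fragment):
  row 1: b11 a2 b13 b14 b15 a6
  row 2: a1 a2 a3 b24 a5 b26
  row 3: b31 b32 a3 a4 a5 a6
  row 4: a1 a2 b43 a4 b45 a6
Rows 3 and 4 agree on D, F; apply D, F→C and equate their C entries.
Rows 1 and 2 agree on B; apply B→C and equate their C entries.
Rows 1 and 3 agree on F; apply F→E and equate their E entries.
Rows 1 and 4 agree on F; apply F→E and equate their E entries.
Rows 1 and 2 agree on E; apply E→A and equate their A entries.
Rows 1 and 3 agree on E; apply E→A and equate their A entries.
Row 4 is now all distinguished symbols — the join is lossless.

Yes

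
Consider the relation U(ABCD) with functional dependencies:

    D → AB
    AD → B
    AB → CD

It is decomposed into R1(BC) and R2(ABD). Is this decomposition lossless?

No

Common attributes: R1 ∩ R2 = {B}.
No dependency enlarges {B}, so (B)⁺ = {B}.
The closure contains neither all of R1 = {BC} nor all of R2 = {ABD}, so the common attributes are not a superkey of either fragment. The join is lossy.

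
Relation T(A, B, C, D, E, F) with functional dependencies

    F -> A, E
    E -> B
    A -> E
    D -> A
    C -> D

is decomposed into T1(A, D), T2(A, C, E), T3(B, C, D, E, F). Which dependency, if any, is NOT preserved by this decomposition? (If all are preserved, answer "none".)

F -> A, E

Check F → A, E: no single fragment contains all of {A, E, F}, and the restricted closure of {F} across the fragments never reaches {A, E}.
E → B is preserved.
A → E is preserved.
D → A is preserved.
C → D is preserved.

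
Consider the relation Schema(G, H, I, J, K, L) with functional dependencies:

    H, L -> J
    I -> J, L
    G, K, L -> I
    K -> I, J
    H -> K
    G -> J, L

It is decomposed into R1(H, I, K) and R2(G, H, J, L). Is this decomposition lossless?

Common attributes: R1 ∩ R2 = {H}.
Closure of {H}: H → K applies, adding K; K → I, J applies, adding I, J; I → J, L applies, adding L. So (H)⁺ = {H, I, J, K, L}.
This closure contains every attribute of R1, so R1 ∩ R2 → R1. The join is lossless.

Yes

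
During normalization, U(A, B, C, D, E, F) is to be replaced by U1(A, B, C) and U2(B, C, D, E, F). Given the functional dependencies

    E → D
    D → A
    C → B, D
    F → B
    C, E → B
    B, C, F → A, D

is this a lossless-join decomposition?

Common attributes: U1 ∩ U2 = {B, C}.
Closure of {B, C}: C → B, D applies, adding D; D → A applies, adding A. So (B, C)⁺ = {A, B, C, D}.
This closure contains every attribute of U1, so U1 ∩ U2 → U1. The join is lossless.

Yes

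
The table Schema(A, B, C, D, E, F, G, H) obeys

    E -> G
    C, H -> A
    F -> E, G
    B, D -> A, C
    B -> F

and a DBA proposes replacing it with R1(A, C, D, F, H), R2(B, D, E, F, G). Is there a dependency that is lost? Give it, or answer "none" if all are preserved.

B, D -> A, C

Check B, D → A, C: no single fragment contains all of {A, B, C, D}, and the restricted closure of {B, D} across the fragments never reaches {A, C}.
E → G is preserved.
C, H → A is preserved.
F → E, G is preserved.
B → F is preserved.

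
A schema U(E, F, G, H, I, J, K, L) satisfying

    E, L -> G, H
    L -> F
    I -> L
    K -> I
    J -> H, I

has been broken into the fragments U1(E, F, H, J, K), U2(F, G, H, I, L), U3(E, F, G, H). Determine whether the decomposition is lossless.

Chase test. Columns are E, F, G, H, I, J, K, L; row i has aⱼ where attribute j ∈ Ui, else bᵢⱼ.
Initial tableau (one row per fragment):
  row 1: a1 a2 b13 a4 b15 a6 a7 b18
  row 2: b21 a2 a3 a4 a5 b26 b27 a8
  row 3: a1 a2 a3 a4 b35 b36 b37 b38
No row becomes fully distinguished — the join is lossy.

No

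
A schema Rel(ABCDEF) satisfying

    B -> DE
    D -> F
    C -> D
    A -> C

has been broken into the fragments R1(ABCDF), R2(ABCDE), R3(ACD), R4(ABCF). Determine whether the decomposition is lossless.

Chase test. Columns are ABCDEF; row i has aⱼ where attribute j ∈ Ri, else bᵢⱼ.
Initial tableau (one row per fragment):
  row 1: a1 a2 a3 a4 b15 a6
  row 2: a1 a2 a3 a4 a5 b26
  row 3: a1 b32 a3 a4 b35 b36
  row 4: a1 a2 a3 b44 b45 a6
Rows 1 and 2 agree on B; apply B→DE and equate their DE entries.
Rows 1 and 4 agree on B; apply B→DE and equate their DE entries.
Rows 1 and 2 agree on D; apply D→F and equate their F entries.
Rows 1 and 3 agree on D; apply D→F and equate their F entries.
Row 1 is now all distinguished symbols — the join is lossless.

Yes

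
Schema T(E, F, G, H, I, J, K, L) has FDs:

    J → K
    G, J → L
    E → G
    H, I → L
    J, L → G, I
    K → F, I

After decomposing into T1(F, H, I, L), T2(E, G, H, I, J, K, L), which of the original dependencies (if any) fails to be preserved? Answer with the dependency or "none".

K → F, I

Check K → F, I: no single fragment contains all of {F, I, K}, and the restricted closure of {K} across the fragments never reaches {F, I}.
J → K is preserved.
G, J → L is preserved.
E → G is preserved.
H, I → L is preserved.
J, L → G, I is preserved.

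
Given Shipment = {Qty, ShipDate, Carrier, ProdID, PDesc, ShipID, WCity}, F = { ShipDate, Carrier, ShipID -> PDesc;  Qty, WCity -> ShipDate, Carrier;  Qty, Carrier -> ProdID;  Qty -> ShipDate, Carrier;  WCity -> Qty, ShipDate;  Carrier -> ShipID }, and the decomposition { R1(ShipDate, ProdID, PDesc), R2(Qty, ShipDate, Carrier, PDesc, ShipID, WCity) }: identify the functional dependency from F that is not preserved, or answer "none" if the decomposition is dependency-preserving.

Qty, Carrier -> ProdID

Check Qty, Carrier → ProdID: no single fragment contains all of {Qty, Carrier, ProdID}, and the restricted closure of {Qty, Carrier} across the fragments never reaches {ProdID}.
ShipDate, Carrier, ShipID → PDesc is preserved.
Qty, WCity → ShipDate, Carrier is preserved.
Qty → ShipDate, Carrier is preserved.
WCity → Qty, ShipDate is preserved.
Carrier → ShipID is preserved.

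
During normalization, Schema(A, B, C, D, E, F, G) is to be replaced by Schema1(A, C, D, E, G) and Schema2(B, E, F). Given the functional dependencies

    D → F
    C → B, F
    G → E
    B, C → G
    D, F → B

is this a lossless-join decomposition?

Common attributes: Schema1 ∩ Schema2 = {E}.
No dependency enlarges {E}, so (E)⁺ = {E}.
The closure contains neither all of Schema1 = {A, C, D, E, G} nor all of Schema2 = {B, E, F}, so the common attributes are not a superkey of either fragment. The join is lossy.

No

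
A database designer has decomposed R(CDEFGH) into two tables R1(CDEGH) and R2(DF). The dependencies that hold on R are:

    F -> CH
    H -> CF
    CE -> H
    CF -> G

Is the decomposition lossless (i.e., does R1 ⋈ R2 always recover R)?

Common attributes: R1 ∩ R2 = {D}.
No dependency enlarges {D}, so (D)⁺ = {D}.
The closure contains neither all of R1 = {CDEGH} nor all of R2 = {DF}, so the common attributes are not a superkey of either fragment. The join is lossy.

No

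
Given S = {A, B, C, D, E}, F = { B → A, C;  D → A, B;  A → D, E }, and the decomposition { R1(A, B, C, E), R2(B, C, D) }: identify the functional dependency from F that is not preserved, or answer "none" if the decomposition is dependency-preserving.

B → A, C lies within R1.
D → A, B: restricted closure across fragments reaches A, B.
A → D, E: restricted closure across fragments reaches D, E.
Every dependency is enforceable on the fragments, so the decomposition is dependency-preserving.

none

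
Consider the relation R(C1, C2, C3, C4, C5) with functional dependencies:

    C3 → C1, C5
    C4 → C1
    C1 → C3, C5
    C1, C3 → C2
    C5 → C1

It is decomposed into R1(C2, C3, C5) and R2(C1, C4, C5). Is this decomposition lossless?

Common attributes: R1 ∩ R2 = {C5}.
Closure of {C5}: C5 → C1 applies, adding C1; C1 → C3, C5 applies, adding C3; C1, C3 → C2 applies, adding C2. So (C5)⁺ = {C1, C2, C3, C5}.
This closure contains every attribute of R1, so R1 ∩ R2 → R1. The join is lossless.

Yes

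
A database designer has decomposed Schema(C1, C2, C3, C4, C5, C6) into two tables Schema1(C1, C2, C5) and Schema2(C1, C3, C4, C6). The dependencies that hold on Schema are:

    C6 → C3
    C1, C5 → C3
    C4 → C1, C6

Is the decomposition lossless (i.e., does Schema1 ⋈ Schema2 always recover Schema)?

Common attributes: Schema1 ∩ Schema2 = {C1}.
No dependency enlarges {C1}, so (C1)⁺ = {C1}.
The closure contains neither all of Schema1 = {C1, C2, C5} nor all of Schema2 = {C1, C3, C4, C6}, so the common attributes are not a superkey of either fragment. The join is lossy.

No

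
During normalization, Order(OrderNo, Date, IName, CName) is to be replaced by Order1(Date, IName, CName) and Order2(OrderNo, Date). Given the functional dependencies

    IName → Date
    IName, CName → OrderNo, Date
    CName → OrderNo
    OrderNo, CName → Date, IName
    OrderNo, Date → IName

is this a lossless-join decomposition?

No

Common attributes: Order1 ∩ Order2 = {Date}.
No dependency enlarges {Date}, so (Date)⁺ = {Date}.
The closure contains neither all of Order1 = {Date, IName, CName} nor all of Order2 = {OrderNo, Date}, so the common attributes are not a superkey of either fragment. The join is lossy.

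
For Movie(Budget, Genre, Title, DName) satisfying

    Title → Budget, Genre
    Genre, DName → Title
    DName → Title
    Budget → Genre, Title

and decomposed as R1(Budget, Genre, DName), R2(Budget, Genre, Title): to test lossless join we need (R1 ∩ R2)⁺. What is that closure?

R1 ∩ R2 = {Budget, Genre}.
Budget → Genre, Title applies, adding Title
Closure: {Budget, Genre, Title}.

Budget, Genre, Title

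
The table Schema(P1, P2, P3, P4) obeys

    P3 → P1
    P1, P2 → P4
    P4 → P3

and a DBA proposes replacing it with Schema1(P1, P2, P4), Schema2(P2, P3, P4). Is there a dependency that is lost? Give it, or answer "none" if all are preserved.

Check P3 → P1: no single fragment contains all of {P1, P3}, and the restricted closure of {P3} across the fragments never reaches {P1}.
P1, P2 → P4 is preserved.
P4 → P3 is preserved.

P3 → P1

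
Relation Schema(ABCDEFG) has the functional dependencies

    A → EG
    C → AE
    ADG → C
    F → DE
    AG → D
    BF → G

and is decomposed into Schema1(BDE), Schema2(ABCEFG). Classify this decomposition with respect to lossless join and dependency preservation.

lossy and not dependency-preserving

Lossless test: (BE)⁺ = {BE}, which is a superkey of neither fragment — lossy.
Dependency preservation: the restricted closure of {F} across the fragments never reaches {DE}, so F → DE cannot be enforced without a join — not preserved.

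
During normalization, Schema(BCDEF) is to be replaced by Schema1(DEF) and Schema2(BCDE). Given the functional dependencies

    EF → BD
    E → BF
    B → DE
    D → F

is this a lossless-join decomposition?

Common attributes: Schema1 ∩ Schema2 = {DE}.
Closure of {DE}: E → BF applies, adding BF. So (DE)⁺ = {BDEF}.
This closure contains every attribute of Schema1, so Schema1 ∩ Schema2 → Schema1. The join is lossless.

Yes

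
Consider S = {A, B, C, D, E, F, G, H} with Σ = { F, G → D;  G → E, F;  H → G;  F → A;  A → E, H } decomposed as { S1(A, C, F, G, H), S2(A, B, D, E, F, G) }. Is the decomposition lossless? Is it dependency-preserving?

lossy but dependency-preserving

Lossless test: (A, F, G)⁺ = {A, D, E, F, G, H}, which is a superkey of neither fragment — lossy.
Dependency preservation: A → E, H is not contained in any single fragment, but the restricted closure of its left-hand side across the fragments still reaches the right-hand side; the remaining FDs each lie inside some fragment. All dependencies are preserved.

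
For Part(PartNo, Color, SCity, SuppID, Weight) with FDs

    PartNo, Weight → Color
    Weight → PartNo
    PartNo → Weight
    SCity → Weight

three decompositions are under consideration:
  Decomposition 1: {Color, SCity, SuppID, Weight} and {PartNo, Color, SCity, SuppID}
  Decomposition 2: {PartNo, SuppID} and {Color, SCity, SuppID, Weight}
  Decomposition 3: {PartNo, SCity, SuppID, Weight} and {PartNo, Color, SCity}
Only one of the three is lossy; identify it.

Decomposition 1: common = {Color, SCity, SuppID}, closure = {PartNo, Color, SCity, SuppID, Weight} → lossless.
Decomposition 2: common = {SuppID}, closure = {SuppID} → lossy.
Decomposition 3: common = {PartNo, SCity}, closure = {PartNo, Color, SCity, Weight} → lossless.

Decomposition 2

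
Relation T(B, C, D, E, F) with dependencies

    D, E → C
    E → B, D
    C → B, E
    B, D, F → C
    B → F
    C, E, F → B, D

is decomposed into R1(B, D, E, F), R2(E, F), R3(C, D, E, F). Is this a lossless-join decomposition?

Chase test. Columns are B, C, D, E, F; row i has aⱼ where attribute j ∈ Ri, else bᵢⱼ.
Initial tableau (one row per fragment):
  row 1: a1 b12 a3 a4 a5
  row 2: b21 b22 b23 a4 a5
  row 3: b31 a2 a3 a4 a5
Rows 1 and 3 agree on D, E; apply D, E→C and equate their C entries.
Rows 1 and 2 agree on E; apply E→B, D and equate their B, D entries.
Rows 1 and 3 agree on E; apply E→B, D and equate their B, D entries.
Rows 1 and 2 agree on B, D, F; apply B, D, F→C and equate their C entries.
Row 1 is now all distinguished symbols — the join is lossless.

Yes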